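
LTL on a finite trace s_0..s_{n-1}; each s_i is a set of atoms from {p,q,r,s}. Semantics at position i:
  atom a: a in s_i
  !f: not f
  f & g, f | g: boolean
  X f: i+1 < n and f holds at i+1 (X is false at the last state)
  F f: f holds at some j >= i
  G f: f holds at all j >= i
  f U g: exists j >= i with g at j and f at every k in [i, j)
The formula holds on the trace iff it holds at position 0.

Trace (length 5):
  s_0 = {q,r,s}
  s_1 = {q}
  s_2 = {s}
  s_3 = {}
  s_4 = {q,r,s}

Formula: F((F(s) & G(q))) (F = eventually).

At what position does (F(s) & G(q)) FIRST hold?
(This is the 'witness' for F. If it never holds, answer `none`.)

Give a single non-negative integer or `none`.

Answer: 4

Derivation:
s_0={q,r,s}: (F(s) & G(q))=False F(s)=True s=True G(q)=False q=True
s_1={q}: (F(s) & G(q))=False F(s)=True s=False G(q)=False q=True
s_2={s}: (F(s) & G(q))=False F(s)=True s=True G(q)=False q=False
s_3={}: (F(s) & G(q))=False F(s)=True s=False G(q)=False q=False
s_4={q,r,s}: (F(s) & G(q))=True F(s)=True s=True G(q)=True q=True
F((F(s) & G(q))) holds; first witness at position 4.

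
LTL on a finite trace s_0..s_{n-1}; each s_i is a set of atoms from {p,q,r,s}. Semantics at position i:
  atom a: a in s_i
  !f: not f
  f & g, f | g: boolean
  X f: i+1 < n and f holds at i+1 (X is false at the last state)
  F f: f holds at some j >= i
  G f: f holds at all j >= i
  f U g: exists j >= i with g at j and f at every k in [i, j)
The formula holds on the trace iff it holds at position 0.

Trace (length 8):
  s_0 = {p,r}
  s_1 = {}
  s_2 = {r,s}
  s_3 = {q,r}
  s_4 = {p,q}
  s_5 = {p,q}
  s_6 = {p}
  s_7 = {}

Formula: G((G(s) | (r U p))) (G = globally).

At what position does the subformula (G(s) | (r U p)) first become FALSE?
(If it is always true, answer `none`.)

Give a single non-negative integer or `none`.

s_0={p,r}: (G(s) | (r U p))=True G(s)=False s=False (r U p)=True r=True p=True
s_1={}: (G(s) | (r U p))=False G(s)=False s=False (r U p)=False r=False p=False
s_2={r,s}: (G(s) | (r U p))=True G(s)=False s=True (r U p)=True r=True p=False
s_3={q,r}: (G(s) | (r U p))=True G(s)=False s=False (r U p)=True r=True p=False
s_4={p,q}: (G(s) | (r U p))=True G(s)=False s=False (r U p)=True r=False p=True
s_5={p,q}: (G(s) | (r U p))=True G(s)=False s=False (r U p)=True r=False p=True
s_6={p}: (G(s) | (r U p))=True G(s)=False s=False (r U p)=True r=False p=True
s_7={}: (G(s) | (r U p))=False G(s)=False s=False (r U p)=False r=False p=False
G((G(s) | (r U p))) holds globally = False
First violation at position 1.

Answer: 1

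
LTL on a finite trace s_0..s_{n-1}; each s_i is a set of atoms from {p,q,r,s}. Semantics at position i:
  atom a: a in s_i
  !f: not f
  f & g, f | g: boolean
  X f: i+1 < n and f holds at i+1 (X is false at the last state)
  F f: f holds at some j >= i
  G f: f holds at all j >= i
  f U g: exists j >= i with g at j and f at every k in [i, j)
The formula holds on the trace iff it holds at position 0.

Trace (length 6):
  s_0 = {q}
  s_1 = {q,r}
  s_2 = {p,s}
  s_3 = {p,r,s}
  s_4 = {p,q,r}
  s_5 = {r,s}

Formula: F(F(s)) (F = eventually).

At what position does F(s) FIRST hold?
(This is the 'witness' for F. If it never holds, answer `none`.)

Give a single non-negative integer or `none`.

s_0={q}: F(s)=True s=False
s_1={q,r}: F(s)=True s=False
s_2={p,s}: F(s)=True s=True
s_3={p,r,s}: F(s)=True s=True
s_4={p,q,r}: F(s)=True s=False
s_5={r,s}: F(s)=True s=True
F(F(s)) holds; first witness at position 0.

Answer: 0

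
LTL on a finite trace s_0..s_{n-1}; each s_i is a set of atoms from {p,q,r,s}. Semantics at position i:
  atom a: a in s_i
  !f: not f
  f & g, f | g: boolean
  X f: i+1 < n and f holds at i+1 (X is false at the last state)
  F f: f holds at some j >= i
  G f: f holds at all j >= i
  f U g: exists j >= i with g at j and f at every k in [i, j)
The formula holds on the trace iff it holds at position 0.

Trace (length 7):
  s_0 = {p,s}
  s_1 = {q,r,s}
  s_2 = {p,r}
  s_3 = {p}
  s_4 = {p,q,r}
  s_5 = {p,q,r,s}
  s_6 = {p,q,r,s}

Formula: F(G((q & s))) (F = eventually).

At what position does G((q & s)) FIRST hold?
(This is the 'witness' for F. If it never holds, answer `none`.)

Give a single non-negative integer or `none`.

s_0={p,s}: G((q & s))=False (q & s)=False q=False s=True
s_1={q,r,s}: G((q & s))=False (q & s)=True q=True s=True
s_2={p,r}: G((q & s))=False (q & s)=False q=False s=False
s_3={p}: G((q & s))=False (q & s)=False q=False s=False
s_4={p,q,r}: G((q & s))=False (q & s)=False q=True s=False
s_5={p,q,r,s}: G((q & s))=True (q & s)=True q=True s=True
s_6={p,q,r,s}: G((q & s))=True (q & s)=True q=True s=True
F(G((q & s))) holds; first witness at position 5.

Answer: 5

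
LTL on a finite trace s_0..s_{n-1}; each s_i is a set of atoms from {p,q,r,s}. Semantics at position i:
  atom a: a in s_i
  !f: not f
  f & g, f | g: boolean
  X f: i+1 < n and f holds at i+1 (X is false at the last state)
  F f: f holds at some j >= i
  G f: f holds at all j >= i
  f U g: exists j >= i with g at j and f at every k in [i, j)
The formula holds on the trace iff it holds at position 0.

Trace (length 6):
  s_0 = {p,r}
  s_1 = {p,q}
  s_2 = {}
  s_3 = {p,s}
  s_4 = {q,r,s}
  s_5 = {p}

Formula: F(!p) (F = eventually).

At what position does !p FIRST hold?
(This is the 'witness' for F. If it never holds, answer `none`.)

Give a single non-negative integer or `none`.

Answer: 2

Derivation:
s_0={p,r}: !p=False p=True
s_1={p,q}: !p=False p=True
s_2={}: !p=True p=False
s_3={p,s}: !p=False p=True
s_4={q,r,s}: !p=True p=False
s_5={p}: !p=False p=True
F(!p) holds; first witness at position 2.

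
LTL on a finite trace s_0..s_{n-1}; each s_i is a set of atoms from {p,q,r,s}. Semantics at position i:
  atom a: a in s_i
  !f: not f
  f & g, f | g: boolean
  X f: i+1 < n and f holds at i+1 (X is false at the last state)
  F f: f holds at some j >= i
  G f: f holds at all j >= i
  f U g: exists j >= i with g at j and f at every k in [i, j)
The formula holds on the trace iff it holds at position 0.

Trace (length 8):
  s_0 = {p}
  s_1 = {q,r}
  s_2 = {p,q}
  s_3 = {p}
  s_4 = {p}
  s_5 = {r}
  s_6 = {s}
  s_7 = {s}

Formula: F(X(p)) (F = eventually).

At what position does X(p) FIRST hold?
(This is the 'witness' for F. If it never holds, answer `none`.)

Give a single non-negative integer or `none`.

s_0={p}: X(p)=False p=True
s_1={q,r}: X(p)=True p=False
s_2={p,q}: X(p)=True p=True
s_3={p}: X(p)=True p=True
s_4={p}: X(p)=False p=True
s_5={r}: X(p)=False p=False
s_6={s}: X(p)=False p=False
s_7={s}: X(p)=False p=False
F(X(p)) holds; first witness at position 1.

Answer: 1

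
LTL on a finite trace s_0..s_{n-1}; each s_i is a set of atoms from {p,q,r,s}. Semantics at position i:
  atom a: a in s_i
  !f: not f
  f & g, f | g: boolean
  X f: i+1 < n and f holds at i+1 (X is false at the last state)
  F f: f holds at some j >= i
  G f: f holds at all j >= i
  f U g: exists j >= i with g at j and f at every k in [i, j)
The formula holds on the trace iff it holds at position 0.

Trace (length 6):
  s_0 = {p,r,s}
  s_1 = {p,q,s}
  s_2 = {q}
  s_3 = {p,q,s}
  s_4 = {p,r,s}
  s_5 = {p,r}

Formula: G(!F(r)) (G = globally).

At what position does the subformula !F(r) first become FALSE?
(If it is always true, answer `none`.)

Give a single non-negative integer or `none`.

Answer: 0

Derivation:
s_0={p,r,s}: !F(r)=False F(r)=True r=True
s_1={p,q,s}: !F(r)=False F(r)=True r=False
s_2={q}: !F(r)=False F(r)=True r=False
s_3={p,q,s}: !F(r)=False F(r)=True r=False
s_4={p,r,s}: !F(r)=False F(r)=True r=True
s_5={p,r}: !F(r)=False F(r)=True r=True
G(!F(r)) holds globally = False
First violation at position 0.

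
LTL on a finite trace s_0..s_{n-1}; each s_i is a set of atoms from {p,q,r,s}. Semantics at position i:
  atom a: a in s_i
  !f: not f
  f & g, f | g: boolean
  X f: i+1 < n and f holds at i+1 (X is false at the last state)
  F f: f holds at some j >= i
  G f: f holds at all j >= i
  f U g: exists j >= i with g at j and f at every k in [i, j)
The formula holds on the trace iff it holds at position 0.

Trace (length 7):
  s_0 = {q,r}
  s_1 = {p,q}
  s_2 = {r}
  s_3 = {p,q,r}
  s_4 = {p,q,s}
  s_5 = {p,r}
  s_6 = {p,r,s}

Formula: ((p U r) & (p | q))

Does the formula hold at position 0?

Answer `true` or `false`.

Answer: true

Derivation:
s_0={q,r}: ((p U r) & (p | q))=True (p U r)=True p=False r=True (p | q)=True q=True
s_1={p,q}: ((p U r) & (p | q))=True (p U r)=True p=True r=False (p | q)=True q=True
s_2={r}: ((p U r) & (p | q))=False (p U r)=True p=False r=True (p | q)=False q=False
s_3={p,q,r}: ((p U r) & (p | q))=True (p U r)=True p=True r=True (p | q)=True q=True
s_4={p,q,s}: ((p U r) & (p | q))=True (p U r)=True p=True r=False (p | q)=True q=True
s_5={p,r}: ((p U r) & (p | q))=True (p U r)=True p=True r=True (p | q)=True q=False
s_6={p,r,s}: ((p U r) & (p | q))=True (p U r)=True p=True r=True (p | q)=True q=False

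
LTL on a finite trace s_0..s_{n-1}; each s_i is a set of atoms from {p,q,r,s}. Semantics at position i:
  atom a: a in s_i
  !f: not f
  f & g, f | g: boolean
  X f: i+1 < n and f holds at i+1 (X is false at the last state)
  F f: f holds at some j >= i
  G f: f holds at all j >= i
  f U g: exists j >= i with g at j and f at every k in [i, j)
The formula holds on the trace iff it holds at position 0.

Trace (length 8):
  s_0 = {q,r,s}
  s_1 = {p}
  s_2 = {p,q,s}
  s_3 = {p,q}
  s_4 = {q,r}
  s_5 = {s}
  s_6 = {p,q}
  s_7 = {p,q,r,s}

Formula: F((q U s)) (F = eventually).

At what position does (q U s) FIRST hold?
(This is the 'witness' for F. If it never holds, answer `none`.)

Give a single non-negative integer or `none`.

s_0={q,r,s}: (q U s)=True q=True s=True
s_1={p}: (q U s)=False q=False s=False
s_2={p,q,s}: (q U s)=True q=True s=True
s_3={p,q}: (q U s)=True q=True s=False
s_4={q,r}: (q U s)=True q=True s=False
s_5={s}: (q U s)=True q=False s=True
s_6={p,q}: (q U s)=True q=True s=False
s_7={p,q,r,s}: (q U s)=True q=True s=True
F((q U s)) holds; first witness at position 0.

Answer: 0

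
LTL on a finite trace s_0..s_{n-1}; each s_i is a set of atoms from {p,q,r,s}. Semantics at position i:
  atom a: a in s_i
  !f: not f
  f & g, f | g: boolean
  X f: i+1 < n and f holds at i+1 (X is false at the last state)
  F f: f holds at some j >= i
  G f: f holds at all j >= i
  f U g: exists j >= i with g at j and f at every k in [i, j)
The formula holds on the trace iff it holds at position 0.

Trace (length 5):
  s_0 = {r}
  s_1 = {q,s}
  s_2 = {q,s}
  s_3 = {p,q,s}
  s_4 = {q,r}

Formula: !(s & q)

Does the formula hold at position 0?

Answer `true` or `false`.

Answer: true

Derivation:
s_0={r}: !(s & q)=True (s & q)=False s=False q=False
s_1={q,s}: !(s & q)=False (s & q)=True s=True q=True
s_2={q,s}: !(s & q)=False (s & q)=True s=True q=True
s_3={p,q,s}: !(s & q)=False (s & q)=True s=True q=True
s_4={q,r}: !(s & q)=True (s & q)=False s=False q=True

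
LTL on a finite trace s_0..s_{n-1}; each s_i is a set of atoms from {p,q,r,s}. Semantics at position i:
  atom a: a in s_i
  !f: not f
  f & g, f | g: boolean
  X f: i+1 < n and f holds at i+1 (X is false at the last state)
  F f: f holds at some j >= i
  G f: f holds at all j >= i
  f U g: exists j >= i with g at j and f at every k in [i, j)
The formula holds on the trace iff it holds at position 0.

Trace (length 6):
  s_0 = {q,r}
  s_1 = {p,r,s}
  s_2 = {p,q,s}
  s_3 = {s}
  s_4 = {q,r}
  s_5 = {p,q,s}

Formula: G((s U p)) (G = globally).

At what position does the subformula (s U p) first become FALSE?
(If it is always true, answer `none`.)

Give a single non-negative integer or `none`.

Answer: 0

Derivation:
s_0={q,r}: (s U p)=False s=False p=False
s_1={p,r,s}: (s U p)=True s=True p=True
s_2={p,q,s}: (s U p)=True s=True p=True
s_3={s}: (s U p)=False s=True p=False
s_4={q,r}: (s U p)=False s=False p=False
s_5={p,q,s}: (s U p)=True s=True p=True
G((s U p)) holds globally = False
First violation at position 0.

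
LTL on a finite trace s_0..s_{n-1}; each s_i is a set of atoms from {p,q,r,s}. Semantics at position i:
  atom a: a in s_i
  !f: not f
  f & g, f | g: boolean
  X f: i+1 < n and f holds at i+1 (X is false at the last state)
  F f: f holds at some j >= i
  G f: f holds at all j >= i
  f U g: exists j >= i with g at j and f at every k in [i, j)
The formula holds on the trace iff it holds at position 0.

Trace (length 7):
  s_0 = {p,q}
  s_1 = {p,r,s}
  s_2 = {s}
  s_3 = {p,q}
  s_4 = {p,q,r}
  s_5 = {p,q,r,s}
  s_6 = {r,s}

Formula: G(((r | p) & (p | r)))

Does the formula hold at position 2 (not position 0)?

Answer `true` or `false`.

Answer: false

Derivation:
s_0={p,q}: G(((r | p) & (p | r)))=False ((r | p) & (p | r))=True (r | p)=True r=False p=True (p | r)=True
s_1={p,r,s}: G(((r | p) & (p | r)))=False ((r | p) & (p | r))=True (r | p)=True r=True p=True (p | r)=True
s_2={s}: G(((r | p) & (p | r)))=False ((r | p) & (p | r))=False (r | p)=False r=False p=False (p | r)=False
s_3={p,q}: G(((r | p) & (p | r)))=True ((r | p) & (p | r))=True (r | p)=True r=False p=True (p | r)=True
s_4={p,q,r}: G(((r | p) & (p | r)))=True ((r | p) & (p | r))=True (r | p)=True r=True p=True (p | r)=True
s_5={p,q,r,s}: G(((r | p) & (p | r)))=True ((r | p) & (p | r))=True (r | p)=True r=True p=True (p | r)=True
s_6={r,s}: G(((r | p) & (p | r)))=True ((r | p) & (p | r))=True (r | p)=True r=True p=False (p | r)=True
Evaluating at position 2: result = False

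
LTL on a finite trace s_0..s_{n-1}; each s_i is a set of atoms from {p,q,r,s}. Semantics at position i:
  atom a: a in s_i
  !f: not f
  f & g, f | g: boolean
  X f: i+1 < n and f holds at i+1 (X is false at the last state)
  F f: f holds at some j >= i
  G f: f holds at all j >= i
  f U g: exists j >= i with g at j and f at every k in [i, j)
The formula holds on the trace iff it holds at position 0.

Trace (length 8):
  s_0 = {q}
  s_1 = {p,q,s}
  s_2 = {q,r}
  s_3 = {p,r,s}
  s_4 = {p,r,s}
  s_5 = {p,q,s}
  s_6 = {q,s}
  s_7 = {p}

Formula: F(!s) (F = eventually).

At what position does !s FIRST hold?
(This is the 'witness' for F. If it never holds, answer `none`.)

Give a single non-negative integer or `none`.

Answer: 0

Derivation:
s_0={q}: !s=True s=False
s_1={p,q,s}: !s=False s=True
s_2={q,r}: !s=True s=False
s_3={p,r,s}: !s=False s=True
s_4={p,r,s}: !s=False s=True
s_5={p,q,s}: !s=False s=True
s_6={q,s}: !s=False s=True
s_7={p}: !s=True s=False
F(!s) holds; first witness at position 0.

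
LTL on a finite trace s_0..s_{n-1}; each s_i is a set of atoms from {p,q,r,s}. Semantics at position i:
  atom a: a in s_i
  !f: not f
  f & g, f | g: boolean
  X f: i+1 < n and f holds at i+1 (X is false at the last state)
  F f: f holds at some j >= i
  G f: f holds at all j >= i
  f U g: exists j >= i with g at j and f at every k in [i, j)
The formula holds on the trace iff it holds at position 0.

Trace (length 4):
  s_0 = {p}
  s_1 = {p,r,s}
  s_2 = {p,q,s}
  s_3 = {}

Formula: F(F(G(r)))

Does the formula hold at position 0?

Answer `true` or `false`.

Answer: false

Derivation:
s_0={p}: F(F(G(r)))=False F(G(r))=False G(r)=False r=False
s_1={p,r,s}: F(F(G(r)))=False F(G(r))=False G(r)=False r=True
s_2={p,q,s}: F(F(G(r)))=False F(G(r))=False G(r)=False r=False
s_3={}: F(F(G(r)))=False F(G(r))=False G(r)=False r=False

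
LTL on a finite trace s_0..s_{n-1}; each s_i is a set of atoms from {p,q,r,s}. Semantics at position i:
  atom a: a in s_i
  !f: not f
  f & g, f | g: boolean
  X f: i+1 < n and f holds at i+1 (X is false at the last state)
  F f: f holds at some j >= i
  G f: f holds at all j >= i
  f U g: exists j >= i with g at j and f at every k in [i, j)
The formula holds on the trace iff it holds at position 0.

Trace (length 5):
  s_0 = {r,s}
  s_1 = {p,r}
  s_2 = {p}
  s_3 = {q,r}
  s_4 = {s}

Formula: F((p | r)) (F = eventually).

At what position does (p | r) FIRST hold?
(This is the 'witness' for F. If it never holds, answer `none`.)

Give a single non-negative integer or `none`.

s_0={r,s}: (p | r)=True p=False r=True
s_1={p,r}: (p | r)=True p=True r=True
s_2={p}: (p | r)=True p=True r=False
s_3={q,r}: (p | r)=True p=False r=True
s_4={s}: (p | r)=False p=False r=False
F((p | r)) holds; first witness at position 0.

Answer: 0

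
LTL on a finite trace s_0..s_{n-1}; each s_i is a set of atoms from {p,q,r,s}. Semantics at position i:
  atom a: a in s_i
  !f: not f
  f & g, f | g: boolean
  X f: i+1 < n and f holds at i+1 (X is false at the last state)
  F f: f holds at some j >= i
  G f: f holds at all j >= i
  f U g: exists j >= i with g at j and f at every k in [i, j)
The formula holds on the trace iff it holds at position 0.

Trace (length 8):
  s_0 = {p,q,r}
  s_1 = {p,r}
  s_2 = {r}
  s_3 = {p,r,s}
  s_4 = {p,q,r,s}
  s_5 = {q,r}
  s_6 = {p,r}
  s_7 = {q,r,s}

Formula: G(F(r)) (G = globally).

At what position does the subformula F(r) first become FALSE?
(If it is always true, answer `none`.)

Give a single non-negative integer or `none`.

s_0={p,q,r}: F(r)=True r=True
s_1={p,r}: F(r)=True r=True
s_2={r}: F(r)=True r=True
s_3={p,r,s}: F(r)=True r=True
s_4={p,q,r,s}: F(r)=True r=True
s_5={q,r}: F(r)=True r=True
s_6={p,r}: F(r)=True r=True
s_7={q,r,s}: F(r)=True r=True
G(F(r)) holds globally = True
No violation — formula holds at every position.

Answer: none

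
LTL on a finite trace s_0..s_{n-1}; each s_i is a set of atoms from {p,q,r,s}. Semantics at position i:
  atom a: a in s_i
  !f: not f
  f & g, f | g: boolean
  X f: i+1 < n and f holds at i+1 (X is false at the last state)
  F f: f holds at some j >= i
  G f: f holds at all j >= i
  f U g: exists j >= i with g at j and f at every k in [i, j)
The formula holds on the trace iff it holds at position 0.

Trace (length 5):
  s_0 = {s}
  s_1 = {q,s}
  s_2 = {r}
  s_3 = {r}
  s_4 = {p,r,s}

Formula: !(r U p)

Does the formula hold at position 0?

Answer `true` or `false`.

s_0={s}: !(r U p)=True (r U p)=False r=False p=False
s_1={q,s}: !(r U p)=True (r U p)=False r=False p=False
s_2={r}: !(r U p)=False (r U p)=True r=True p=False
s_3={r}: !(r U p)=False (r U p)=True r=True p=False
s_4={p,r,s}: !(r U p)=False (r U p)=True r=True p=True

Answer: true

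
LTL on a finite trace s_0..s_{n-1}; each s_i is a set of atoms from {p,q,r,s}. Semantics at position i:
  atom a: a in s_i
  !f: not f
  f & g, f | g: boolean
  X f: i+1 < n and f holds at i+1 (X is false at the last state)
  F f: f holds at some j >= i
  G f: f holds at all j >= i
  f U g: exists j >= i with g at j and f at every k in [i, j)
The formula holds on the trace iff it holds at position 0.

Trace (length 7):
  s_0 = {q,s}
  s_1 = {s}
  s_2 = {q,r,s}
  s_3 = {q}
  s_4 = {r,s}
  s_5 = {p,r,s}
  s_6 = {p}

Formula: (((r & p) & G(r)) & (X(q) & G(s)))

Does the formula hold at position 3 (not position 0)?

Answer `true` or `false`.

Answer: false

Derivation:
s_0={q,s}: (((r & p) & G(r)) & (X(q) & G(s)))=False ((r & p) & G(r))=False (r & p)=False r=False p=False G(r)=False (X(q) & G(s))=False X(q)=False q=True G(s)=False s=True
s_1={s}: (((r & p) & G(r)) & (X(q) & G(s)))=False ((r & p) & G(r))=False (r & p)=False r=False p=False G(r)=False (X(q) & G(s))=False X(q)=True q=False G(s)=False s=True
s_2={q,r,s}: (((r & p) & G(r)) & (X(q) & G(s)))=False ((r & p) & G(r))=False (r & p)=False r=True p=False G(r)=False (X(q) & G(s))=False X(q)=True q=True G(s)=False s=True
s_3={q}: (((r & p) & G(r)) & (X(q) & G(s)))=False ((r & p) & G(r))=False (r & p)=False r=False p=False G(r)=False (X(q) & G(s))=False X(q)=False q=True G(s)=False s=False
s_4={r,s}: (((r & p) & G(r)) & (X(q) & G(s)))=False ((r & p) & G(r))=False (r & p)=False r=True p=False G(r)=False (X(q) & G(s))=False X(q)=False q=False G(s)=False s=True
s_5={p,r,s}: (((r & p) & G(r)) & (X(q) & G(s)))=False ((r & p) & G(r))=False (r & p)=True r=True p=True G(r)=False (X(q) & G(s))=False X(q)=False q=False G(s)=False s=True
s_6={p}: (((r & p) & G(r)) & (X(q) & G(s)))=False ((r & p) & G(r))=False (r & p)=False r=False p=True G(r)=False (X(q) & G(s))=False X(q)=False q=False G(s)=False s=False
Evaluating at position 3: result = False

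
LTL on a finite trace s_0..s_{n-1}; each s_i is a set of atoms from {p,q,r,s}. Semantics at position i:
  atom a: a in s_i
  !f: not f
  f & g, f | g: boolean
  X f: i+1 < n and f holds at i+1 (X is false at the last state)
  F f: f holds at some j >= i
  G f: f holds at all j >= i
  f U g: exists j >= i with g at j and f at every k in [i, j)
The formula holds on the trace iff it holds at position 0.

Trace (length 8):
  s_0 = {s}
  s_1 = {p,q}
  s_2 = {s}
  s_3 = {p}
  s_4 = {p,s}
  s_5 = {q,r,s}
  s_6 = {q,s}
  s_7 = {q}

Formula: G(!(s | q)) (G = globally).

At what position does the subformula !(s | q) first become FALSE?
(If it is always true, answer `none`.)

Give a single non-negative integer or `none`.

s_0={s}: !(s | q)=False (s | q)=True s=True q=False
s_1={p,q}: !(s | q)=False (s | q)=True s=False q=True
s_2={s}: !(s | q)=False (s | q)=True s=True q=False
s_3={p}: !(s | q)=True (s | q)=False s=False q=False
s_4={p,s}: !(s | q)=False (s | q)=True s=True q=False
s_5={q,r,s}: !(s | q)=False (s | q)=True s=True q=True
s_6={q,s}: !(s | q)=False (s | q)=True s=True q=True
s_7={q}: !(s | q)=False (s | q)=True s=False q=True
G(!(s | q)) holds globally = False
First violation at position 0.

Answer: 0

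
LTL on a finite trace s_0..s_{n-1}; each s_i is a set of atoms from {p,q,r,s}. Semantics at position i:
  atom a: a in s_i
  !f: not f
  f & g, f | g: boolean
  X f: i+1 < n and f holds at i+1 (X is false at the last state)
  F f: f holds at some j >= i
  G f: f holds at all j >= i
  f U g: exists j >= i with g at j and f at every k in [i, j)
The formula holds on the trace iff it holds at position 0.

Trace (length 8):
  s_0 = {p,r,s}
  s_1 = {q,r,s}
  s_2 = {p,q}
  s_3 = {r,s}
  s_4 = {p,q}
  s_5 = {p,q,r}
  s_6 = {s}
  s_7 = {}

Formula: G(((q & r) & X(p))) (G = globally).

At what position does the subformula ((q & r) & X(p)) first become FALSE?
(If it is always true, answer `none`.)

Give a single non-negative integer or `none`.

s_0={p,r,s}: ((q & r) & X(p))=False (q & r)=False q=False r=True X(p)=False p=True
s_1={q,r,s}: ((q & r) & X(p))=True (q & r)=True q=True r=True X(p)=True p=False
s_2={p,q}: ((q & r) & X(p))=False (q & r)=False q=True r=False X(p)=False p=True
s_3={r,s}: ((q & r) & X(p))=False (q & r)=False q=False r=True X(p)=True p=False
s_4={p,q}: ((q & r) & X(p))=False (q & r)=False q=True r=False X(p)=True p=True
s_5={p,q,r}: ((q & r) & X(p))=False (q & r)=True q=True r=True X(p)=False p=True
s_6={s}: ((q & r) & X(p))=False (q & r)=False q=False r=False X(p)=False p=False
s_7={}: ((q & r) & X(p))=False (q & r)=False q=False r=False X(p)=False p=False
G(((q & r) & X(p))) holds globally = False
First violation at position 0.

Answer: 0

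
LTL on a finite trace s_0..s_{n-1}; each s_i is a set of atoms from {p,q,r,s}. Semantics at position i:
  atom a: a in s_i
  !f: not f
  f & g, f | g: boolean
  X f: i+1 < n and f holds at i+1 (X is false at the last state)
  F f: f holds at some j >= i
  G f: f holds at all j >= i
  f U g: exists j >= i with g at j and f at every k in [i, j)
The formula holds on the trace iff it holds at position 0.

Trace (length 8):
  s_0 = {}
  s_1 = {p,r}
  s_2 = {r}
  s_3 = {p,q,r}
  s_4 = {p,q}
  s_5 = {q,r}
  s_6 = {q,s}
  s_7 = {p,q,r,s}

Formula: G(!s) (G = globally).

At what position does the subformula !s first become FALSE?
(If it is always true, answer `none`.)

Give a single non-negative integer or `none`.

s_0={}: !s=True s=False
s_1={p,r}: !s=True s=False
s_2={r}: !s=True s=False
s_3={p,q,r}: !s=True s=False
s_4={p,q}: !s=True s=False
s_5={q,r}: !s=True s=False
s_6={q,s}: !s=False s=True
s_7={p,q,r,s}: !s=False s=True
G(!s) holds globally = False
First violation at position 6.

Answer: 6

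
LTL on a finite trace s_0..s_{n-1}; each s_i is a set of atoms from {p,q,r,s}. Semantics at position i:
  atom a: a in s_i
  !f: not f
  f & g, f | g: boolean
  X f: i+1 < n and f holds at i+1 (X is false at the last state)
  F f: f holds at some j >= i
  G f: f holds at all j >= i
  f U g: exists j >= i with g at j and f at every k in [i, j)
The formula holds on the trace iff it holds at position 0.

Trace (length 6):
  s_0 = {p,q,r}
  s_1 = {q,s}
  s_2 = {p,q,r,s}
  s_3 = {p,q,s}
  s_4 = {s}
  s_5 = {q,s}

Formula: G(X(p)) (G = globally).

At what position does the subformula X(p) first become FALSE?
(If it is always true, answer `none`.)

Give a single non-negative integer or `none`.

Answer: 0

Derivation:
s_0={p,q,r}: X(p)=False p=True
s_1={q,s}: X(p)=True p=False
s_2={p,q,r,s}: X(p)=True p=True
s_3={p,q,s}: X(p)=False p=True
s_4={s}: X(p)=False p=False
s_5={q,s}: X(p)=False p=False
G(X(p)) holds globally = False
First violation at position 0.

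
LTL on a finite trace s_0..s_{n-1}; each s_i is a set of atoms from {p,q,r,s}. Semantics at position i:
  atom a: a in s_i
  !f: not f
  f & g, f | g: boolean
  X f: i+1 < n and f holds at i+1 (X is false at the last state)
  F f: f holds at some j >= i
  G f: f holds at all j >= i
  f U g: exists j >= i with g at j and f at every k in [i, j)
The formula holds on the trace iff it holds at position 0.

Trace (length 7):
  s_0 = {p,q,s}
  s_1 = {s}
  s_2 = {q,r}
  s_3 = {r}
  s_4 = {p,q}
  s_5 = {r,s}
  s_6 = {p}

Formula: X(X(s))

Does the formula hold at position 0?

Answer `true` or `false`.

Answer: false

Derivation:
s_0={p,q,s}: X(X(s))=False X(s)=True s=True
s_1={s}: X(X(s))=False X(s)=False s=True
s_2={q,r}: X(X(s))=False X(s)=False s=False
s_3={r}: X(X(s))=True X(s)=False s=False
s_4={p,q}: X(X(s))=False X(s)=True s=False
s_5={r,s}: X(X(s))=False X(s)=False s=True
s_6={p}: X(X(s))=False X(s)=False s=False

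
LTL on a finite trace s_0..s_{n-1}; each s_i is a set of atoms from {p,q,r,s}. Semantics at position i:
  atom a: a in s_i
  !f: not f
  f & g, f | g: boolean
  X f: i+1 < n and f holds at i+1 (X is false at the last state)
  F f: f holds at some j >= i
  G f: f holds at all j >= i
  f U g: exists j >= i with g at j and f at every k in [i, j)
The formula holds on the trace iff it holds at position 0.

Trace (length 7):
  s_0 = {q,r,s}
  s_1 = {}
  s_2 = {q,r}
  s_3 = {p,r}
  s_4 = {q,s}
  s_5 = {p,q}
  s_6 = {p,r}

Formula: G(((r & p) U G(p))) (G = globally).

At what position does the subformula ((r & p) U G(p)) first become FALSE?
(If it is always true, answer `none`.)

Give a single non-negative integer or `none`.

Answer: 0

Derivation:
s_0={q,r,s}: ((r & p) U G(p))=False (r & p)=False r=True p=False G(p)=False
s_1={}: ((r & p) U G(p))=False (r & p)=False r=False p=False G(p)=False
s_2={q,r}: ((r & p) U G(p))=False (r & p)=False r=True p=False G(p)=False
s_3={p,r}: ((r & p) U G(p))=False (r & p)=True r=True p=True G(p)=False
s_4={q,s}: ((r & p) U G(p))=False (r & p)=False r=False p=False G(p)=False
s_5={p,q}: ((r & p) U G(p))=True (r & p)=False r=False p=True G(p)=True
s_6={p,r}: ((r & p) U G(p))=True (r & p)=True r=True p=True G(p)=True
G(((r & p) U G(p))) holds globally = False
First violation at position 0.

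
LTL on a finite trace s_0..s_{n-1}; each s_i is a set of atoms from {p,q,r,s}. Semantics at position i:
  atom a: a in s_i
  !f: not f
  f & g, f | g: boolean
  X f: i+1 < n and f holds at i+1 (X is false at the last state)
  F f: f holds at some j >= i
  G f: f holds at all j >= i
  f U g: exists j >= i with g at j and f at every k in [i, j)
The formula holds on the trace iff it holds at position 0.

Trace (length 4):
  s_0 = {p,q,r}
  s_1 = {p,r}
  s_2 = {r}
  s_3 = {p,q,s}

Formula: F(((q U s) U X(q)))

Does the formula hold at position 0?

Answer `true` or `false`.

Answer: true

Derivation:
s_0={p,q,r}: F(((q U s) U X(q)))=True ((q U s) U X(q))=False (q U s)=False q=True s=False X(q)=False
s_1={p,r}: F(((q U s) U X(q)))=True ((q U s) U X(q))=False (q U s)=False q=False s=False X(q)=False
s_2={r}: F(((q U s) U X(q)))=True ((q U s) U X(q))=True (q U s)=False q=False s=False X(q)=True
s_3={p,q,s}: F(((q U s) U X(q)))=False ((q U s) U X(q))=False (q U s)=True q=True s=True X(q)=False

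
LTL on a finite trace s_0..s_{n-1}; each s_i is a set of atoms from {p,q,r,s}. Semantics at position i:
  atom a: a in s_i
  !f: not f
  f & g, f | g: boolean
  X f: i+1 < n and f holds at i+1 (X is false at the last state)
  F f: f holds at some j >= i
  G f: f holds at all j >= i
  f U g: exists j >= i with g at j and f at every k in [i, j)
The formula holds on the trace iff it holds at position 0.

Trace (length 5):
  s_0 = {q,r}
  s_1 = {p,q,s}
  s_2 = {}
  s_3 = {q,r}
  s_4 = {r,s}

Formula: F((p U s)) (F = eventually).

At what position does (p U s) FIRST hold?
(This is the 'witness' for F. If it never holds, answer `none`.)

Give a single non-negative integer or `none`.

Answer: 1

Derivation:
s_0={q,r}: (p U s)=False p=False s=False
s_1={p,q,s}: (p U s)=True p=True s=True
s_2={}: (p U s)=False p=False s=False
s_3={q,r}: (p U s)=False p=False s=False
s_4={r,s}: (p U s)=True p=False s=True
F((p U s)) holds; first witness at position 1.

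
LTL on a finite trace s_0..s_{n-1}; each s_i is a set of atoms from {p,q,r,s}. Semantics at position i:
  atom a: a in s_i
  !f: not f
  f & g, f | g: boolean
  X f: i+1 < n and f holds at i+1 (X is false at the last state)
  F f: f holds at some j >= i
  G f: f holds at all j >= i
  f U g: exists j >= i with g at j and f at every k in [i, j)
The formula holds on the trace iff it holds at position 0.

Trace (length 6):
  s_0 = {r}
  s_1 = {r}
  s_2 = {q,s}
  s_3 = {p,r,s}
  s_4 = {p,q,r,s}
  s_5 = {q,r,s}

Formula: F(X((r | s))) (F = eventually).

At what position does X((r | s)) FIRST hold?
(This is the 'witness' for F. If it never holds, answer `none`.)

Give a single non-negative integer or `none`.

Answer: 0

Derivation:
s_0={r}: X((r | s))=True (r | s)=True r=True s=False
s_1={r}: X((r | s))=True (r | s)=True r=True s=False
s_2={q,s}: X((r | s))=True (r | s)=True r=False s=True
s_3={p,r,s}: X((r | s))=True (r | s)=True r=True s=True
s_4={p,q,r,s}: X((r | s))=True (r | s)=True r=True s=True
s_5={q,r,s}: X((r | s))=False (r | s)=True r=True s=True
F(X((r | s))) holds; first witness at position 0.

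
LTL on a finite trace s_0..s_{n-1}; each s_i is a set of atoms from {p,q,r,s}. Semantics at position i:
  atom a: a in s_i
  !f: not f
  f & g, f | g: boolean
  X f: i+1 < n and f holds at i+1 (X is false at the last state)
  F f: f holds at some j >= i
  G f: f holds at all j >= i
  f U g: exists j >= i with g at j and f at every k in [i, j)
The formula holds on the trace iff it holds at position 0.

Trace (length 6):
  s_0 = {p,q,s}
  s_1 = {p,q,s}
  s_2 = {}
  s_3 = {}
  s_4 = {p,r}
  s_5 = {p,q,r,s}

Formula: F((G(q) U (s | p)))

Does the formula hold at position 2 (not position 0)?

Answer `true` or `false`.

Answer: true

Derivation:
s_0={p,q,s}: F((G(q) U (s | p)))=True (G(q) U (s | p))=True G(q)=False q=True (s | p)=True s=True p=True
s_1={p,q,s}: F((G(q) U (s | p)))=True (G(q) U (s | p))=True G(q)=False q=True (s | p)=True s=True p=True
s_2={}: F((G(q) U (s | p)))=True (G(q) U (s | p))=False G(q)=False q=False (s | p)=False s=False p=False
s_3={}: F((G(q) U (s | p)))=True (G(q) U (s | p))=False G(q)=False q=False (s | p)=False s=False p=False
s_4={p,r}: F((G(q) U (s | p)))=True (G(q) U (s | p))=True G(q)=False q=False (s | p)=True s=False p=True
s_5={p,q,r,s}: F((G(q) U (s | p)))=True (G(q) U (s | p))=True G(q)=True q=True (s | p)=True s=True p=True
Evaluating at position 2: result = True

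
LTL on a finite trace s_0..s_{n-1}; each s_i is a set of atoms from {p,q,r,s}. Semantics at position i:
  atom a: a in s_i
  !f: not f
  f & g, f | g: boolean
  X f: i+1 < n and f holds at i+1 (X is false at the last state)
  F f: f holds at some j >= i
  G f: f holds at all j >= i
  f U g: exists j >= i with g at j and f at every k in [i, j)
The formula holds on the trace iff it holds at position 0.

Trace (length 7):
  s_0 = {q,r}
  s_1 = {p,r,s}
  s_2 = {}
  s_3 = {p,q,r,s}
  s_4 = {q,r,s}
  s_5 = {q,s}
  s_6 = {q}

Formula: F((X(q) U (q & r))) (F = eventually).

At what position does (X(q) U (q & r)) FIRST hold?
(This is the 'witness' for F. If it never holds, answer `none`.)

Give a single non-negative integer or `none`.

Answer: 0

Derivation:
s_0={q,r}: (X(q) U (q & r))=True X(q)=False q=True (q & r)=True r=True
s_1={p,r,s}: (X(q) U (q & r))=False X(q)=False q=False (q & r)=False r=True
s_2={}: (X(q) U (q & r))=True X(q)=True q=False (q & r)=False r=False
s_3={p,q,r,s}: (X(q) U (q & r))=True X(q)=True q=True (q & r)=True r=True
s_4={q,r,s}: (X(q) U (q & r))=True X(q)=True q=True (q & r)=True r=True
s_5={q,s}: (X(q) U (q & r))=False X(q)=True q=True (q & r)=False r=False
s_6={q}: (X(q) U (q & r))=False X(q)=False q=True (q & r)=False r=False
F((X(q) U (q & r))) holds; first witness at position 0.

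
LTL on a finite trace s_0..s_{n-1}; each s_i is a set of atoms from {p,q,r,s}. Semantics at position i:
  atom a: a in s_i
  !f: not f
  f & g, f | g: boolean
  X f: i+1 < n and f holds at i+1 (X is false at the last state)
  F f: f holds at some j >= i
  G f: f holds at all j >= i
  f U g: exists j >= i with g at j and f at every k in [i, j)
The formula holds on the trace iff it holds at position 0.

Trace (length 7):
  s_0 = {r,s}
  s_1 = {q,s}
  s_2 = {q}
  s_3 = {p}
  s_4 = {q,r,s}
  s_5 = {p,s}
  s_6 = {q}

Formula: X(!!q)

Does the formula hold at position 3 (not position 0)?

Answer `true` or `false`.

Answer: true

Derivation:
s_0={r,s}: X(!!q)=True !!q=False !q=True q=False
s_1={q,s}: X(!!q)=True !!q=True !q=False q=True
s_2={q}: X(!!q)=False !!q=True !q=False q=True
s_3={p}: X(!!q)=True !!q=False !q=True q=False
s_4={q,r,s}: X(!!q)=False !!q=True !q=False q=True
s_5={p,s}: X(!!q)=True !!q=False !q=True q=False
s_6={q}: X(!!q)=False !!q=True !q=False q=True
Evaluating at position 3: result = True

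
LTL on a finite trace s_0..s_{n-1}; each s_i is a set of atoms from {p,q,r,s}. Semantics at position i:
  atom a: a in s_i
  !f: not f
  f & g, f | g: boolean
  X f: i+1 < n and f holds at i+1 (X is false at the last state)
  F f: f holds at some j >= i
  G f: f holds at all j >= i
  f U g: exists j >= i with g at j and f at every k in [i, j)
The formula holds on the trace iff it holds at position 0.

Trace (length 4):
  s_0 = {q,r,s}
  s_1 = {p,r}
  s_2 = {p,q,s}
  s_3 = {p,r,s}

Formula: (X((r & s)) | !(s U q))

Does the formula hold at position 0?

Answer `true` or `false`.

Answer: false

Derivation:
s_0={q,r,s}: (X((r & s)) | !(s U q))=False X((r & s))=False (r & s)=True r=True s=True !(s U q)=False (s U q)=True q=True
s_1={p,r}: (X((r & s)) | !(s U q))=True X((r & s))=False (r & s)=False r=True s=False !(s U q)=True (s U q)=False q=False
s_2={p,q,s}: (X((r & s)) | !(s U q))=True X((r & s))=True (r & s)=False r=False s=True !(s U q)=False (s U q)=True q=True
s_3={p,r,s}: (X((r & s)) | !(s U q))=True X((r & s))=False (r & s)=True r=True s=True !(s U q)=True (s U q)=False q=False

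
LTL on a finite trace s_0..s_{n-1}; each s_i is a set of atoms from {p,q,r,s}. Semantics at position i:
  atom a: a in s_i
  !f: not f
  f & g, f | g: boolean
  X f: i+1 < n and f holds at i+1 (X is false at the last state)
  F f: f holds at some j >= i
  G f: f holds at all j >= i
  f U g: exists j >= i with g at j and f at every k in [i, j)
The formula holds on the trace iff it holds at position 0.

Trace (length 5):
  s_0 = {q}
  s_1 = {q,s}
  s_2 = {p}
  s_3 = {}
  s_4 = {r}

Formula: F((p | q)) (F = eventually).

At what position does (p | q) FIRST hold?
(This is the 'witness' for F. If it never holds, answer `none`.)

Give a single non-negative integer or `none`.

s_0={q}: (p | q)=True p=False q=True
s_1={q,s}: (p | q)=True p=False q=True
s_2={p}: (p | q)=True p=True q=False
s_3={}: (p | q)=False p=False q=False
s_4={r}: (p | q)=False p=False q=False
F((p | q)) holds; first witness at position 0.

Answer: 0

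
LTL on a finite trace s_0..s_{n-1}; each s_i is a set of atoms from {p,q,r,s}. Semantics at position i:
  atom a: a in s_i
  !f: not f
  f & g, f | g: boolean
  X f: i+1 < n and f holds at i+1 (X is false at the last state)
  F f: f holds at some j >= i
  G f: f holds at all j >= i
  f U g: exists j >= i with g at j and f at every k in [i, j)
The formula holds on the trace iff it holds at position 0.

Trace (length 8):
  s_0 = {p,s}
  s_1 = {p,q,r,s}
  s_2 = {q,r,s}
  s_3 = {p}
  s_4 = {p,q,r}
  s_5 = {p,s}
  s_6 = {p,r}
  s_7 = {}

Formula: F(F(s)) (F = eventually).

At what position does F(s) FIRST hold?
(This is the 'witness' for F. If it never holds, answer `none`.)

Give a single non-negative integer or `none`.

Answer: 0

Derivation:
s_0={p,s}: F(s)=True s=True
s_1={p,q,r,s}: F(s)=True s=True
s_2={q,r,s}: F(s)=True s=True
s_3={p}: F(s)=True s=False
s_4={p,q,r}: F(s)=True s=False
s_5={p,s}: F(s)=True s=True
s_6={p,r}: F(s)=False s=False
s_7={}: F(s)=False s=False
F(F(s)) holds; first witness at position 0.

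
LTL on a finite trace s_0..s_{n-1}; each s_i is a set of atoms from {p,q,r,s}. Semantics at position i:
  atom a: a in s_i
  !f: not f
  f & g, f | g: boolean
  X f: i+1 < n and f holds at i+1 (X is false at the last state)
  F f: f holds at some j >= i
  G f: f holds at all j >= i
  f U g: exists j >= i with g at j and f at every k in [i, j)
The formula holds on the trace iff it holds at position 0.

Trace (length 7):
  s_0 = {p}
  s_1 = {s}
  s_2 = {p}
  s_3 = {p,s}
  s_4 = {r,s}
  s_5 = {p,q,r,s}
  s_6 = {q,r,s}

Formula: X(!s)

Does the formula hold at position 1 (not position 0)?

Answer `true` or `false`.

Answer: true

Derivation:
s_0={p}: X(!s)=False !s=True s=False
s_1={s}: X(!s)=True !s=False s=True
s_2={p}: X(!s)=False !s=True s=False
s_3={p,s}: X(!s)=False !s=False s=True
s_4={r,s}: X(!s)=False !s=False s=True
s_5={p,q,r,s}: X(!s)=False !s=False s=True
s_6={q,r,s}: X(!s)=False !s=False s=True
Evaluating at position 1: result = True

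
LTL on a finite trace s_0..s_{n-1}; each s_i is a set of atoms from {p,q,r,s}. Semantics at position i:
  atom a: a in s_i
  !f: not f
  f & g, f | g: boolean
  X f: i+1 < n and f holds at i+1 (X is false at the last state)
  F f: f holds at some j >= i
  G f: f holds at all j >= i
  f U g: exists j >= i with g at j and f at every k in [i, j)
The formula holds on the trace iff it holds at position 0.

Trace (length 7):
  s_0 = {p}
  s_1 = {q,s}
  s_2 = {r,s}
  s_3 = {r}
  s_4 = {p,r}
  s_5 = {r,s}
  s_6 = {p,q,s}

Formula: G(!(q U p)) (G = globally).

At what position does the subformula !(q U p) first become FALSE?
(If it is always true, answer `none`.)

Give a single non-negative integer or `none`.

Answer: 0

Derivation:
s_0={p}: !(q U p)=False (q U p)=True q=False p=True
s_1={q,s}: !(q U p)=True (q U p)=False q=True p=False
s_2={r,s}: !(q U p)=True (q U p)=False q=False p=False
s_3={r}: !(q U p)=True (q U p)=False q=False p=False
s_4={p,r}: !(q U p)=False (q U p)=True q=False p=True
s_5={r,s}: !(q U p)=True (q U p)=False q=False p=False
s_6={p,q,s}: !(q U p)=False (q U p)=True q=True p=True
G(!(q U p)) holds globally = False
First violation at position 0.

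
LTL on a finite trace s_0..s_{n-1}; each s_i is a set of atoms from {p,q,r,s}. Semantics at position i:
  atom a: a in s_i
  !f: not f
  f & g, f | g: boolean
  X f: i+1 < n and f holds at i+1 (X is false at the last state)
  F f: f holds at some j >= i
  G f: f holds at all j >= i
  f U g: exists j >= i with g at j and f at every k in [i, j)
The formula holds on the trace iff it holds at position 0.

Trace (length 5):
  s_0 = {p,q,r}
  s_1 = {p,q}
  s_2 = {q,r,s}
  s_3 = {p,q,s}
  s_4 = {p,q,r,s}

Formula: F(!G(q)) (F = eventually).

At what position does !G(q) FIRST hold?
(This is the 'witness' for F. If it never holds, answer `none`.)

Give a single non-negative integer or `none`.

Answer: none

Derivation:
s_0={p,q,r}: !G(q)=False G(q)=True q=True
s_1={p,q}: !G(q)=False G(q)=True q=True
s_2={q,r,s}: !G(q)=False G(q)=True q=True
s_3={p,q,s}: !G(q)=False G(q)=True q=True
s_4={p,q,r,s}: !G(q)=False G(q)=True q=True
F(!G(q)) does not hold (no witness exists).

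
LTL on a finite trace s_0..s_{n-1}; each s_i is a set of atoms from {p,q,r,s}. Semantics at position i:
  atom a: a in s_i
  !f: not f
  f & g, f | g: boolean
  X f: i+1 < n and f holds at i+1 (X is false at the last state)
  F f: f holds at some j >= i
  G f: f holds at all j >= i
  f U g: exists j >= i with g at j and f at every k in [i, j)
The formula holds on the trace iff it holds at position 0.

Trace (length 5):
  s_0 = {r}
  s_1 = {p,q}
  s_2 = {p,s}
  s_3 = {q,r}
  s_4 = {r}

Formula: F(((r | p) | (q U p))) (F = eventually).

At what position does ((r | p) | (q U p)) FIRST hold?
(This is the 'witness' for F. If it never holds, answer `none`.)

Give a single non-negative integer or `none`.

s_0={r}: ((r | p) | (q U p))=True (r | p)=True r=True p=False (q U p)=False q=False
s_1={p,q}: ((r | p) | (q U p))=True (r | p)=True r=False p=True (q U p)=True q=True
s_2={p,s}: ((r | p) | (q U p))=True (r | p)=True r=False p=True (q U p)=True q=False
s_3={q,r}: ((r | p) | (q U p))=True (r | p)=True r=True p=False (q U p)=False q=True
s_4={r}: ((r | p) | (q U p))=True (r | p)=True r=True p=False (q U p)=False q=False
F(((r | p) | (q U p))) holds; first witness at position 0.

Answer: 0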